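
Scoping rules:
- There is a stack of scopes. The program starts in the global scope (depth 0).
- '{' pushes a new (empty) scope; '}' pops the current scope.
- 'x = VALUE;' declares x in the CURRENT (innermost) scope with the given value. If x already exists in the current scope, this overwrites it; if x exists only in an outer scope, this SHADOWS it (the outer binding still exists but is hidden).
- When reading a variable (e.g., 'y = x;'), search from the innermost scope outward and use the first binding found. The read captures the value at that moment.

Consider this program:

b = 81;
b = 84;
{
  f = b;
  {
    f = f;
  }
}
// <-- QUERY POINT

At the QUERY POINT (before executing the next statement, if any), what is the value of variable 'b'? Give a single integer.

Step 1: declare b=81 at depth 0
Step 2: declare b=84 at depth 0
Step 3: enter scope (depth=1)
Step 4: declare f=(read b)=84 at depth 1
Step 5: enter scope (depth=2)
Step 6: declare f=(read f)=84 at depth 2
Step 7: exit scope (depth=1)
Step 8: exit scope (depth=0)
Visible at query point: b=84

Answer: 84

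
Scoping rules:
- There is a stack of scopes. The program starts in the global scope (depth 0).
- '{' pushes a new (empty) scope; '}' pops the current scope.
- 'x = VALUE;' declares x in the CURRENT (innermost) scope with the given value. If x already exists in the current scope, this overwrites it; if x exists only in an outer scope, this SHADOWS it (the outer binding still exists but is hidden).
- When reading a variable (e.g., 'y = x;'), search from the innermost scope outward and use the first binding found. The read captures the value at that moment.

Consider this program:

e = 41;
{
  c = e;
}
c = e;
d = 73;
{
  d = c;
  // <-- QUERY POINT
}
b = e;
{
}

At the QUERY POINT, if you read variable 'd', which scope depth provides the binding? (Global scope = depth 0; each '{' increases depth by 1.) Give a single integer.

Answer: 1

Derivation:
Step 1: declare e=41 at depth 0
Step 2: enter scope (depth=1)
Step 3: declare c=(read e)=41 at depth 1
Step 4: exit scope (depth=0)
Step 5: declare c=(read e)=41 at depth 0
Step 6: declare d=73 at depth 0
Step 7: enter scope (depth=1)
Step 8: declare d=(read c)=41 at depth 1
Visible at query point: c=41 d=41 e=41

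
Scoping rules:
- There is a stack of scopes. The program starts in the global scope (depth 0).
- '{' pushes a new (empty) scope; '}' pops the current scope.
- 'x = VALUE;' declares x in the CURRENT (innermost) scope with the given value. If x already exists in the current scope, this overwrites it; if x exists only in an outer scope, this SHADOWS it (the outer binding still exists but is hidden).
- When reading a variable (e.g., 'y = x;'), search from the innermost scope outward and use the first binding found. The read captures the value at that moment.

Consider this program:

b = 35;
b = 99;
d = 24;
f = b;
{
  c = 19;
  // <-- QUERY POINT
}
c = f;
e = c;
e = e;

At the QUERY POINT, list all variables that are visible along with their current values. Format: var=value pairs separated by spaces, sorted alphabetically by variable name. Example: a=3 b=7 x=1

Answer: b=99 c=19 d=24 f=99

Derivation:
Step 1: declare b=35 at depth 0
Step 2: declare b=99 at depth 0
Step 3: declare d=24 at depth 0
Step 4: declare f=(read b)=99 at depth 0
Step 5: enter scope (depth=1)
Step 6: declare c=19 at depth 1
Visible at query point: b=99 c=19 d=24 f=99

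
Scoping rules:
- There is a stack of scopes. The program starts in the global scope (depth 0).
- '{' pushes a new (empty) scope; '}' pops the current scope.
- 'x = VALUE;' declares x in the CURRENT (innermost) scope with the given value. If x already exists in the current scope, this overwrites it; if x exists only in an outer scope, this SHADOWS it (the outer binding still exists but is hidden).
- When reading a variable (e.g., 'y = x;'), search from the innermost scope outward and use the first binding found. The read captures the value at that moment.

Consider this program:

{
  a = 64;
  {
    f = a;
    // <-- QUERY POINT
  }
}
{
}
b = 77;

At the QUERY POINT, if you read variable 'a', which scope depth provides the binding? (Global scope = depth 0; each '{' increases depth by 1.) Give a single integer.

Step 1: enter scope (depth=1)
Step 2: declare a=64 at depth 1
Step 3: enter scope (depth=2)
Step 4: declare f=(read a)=64 at depth 2
Visible at query point: a=64 f=64

Answer: 1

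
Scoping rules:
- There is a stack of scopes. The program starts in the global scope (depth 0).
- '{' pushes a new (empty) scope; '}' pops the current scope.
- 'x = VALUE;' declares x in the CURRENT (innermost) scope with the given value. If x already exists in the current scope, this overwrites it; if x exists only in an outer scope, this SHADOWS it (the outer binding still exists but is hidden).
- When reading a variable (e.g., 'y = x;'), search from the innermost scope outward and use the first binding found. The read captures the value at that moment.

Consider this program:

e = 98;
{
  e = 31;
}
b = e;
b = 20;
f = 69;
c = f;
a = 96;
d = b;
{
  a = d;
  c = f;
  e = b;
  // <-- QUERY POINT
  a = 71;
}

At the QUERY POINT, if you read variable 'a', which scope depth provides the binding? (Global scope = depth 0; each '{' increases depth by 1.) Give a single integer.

Step 1: declare e=98 at depth 0
Step 2: enter scope (depth=1)
Step 3: declare e=31 at depth 1
Step 4: exit scope (depth=0)
Step 5: declare b=(read e)=98 at depth 0
Step 6: declare b=20 at depth 0
Step 7: declare f=69 at depth 0
Step 8: declare c=(read f)=69 at depth 0
Step 9: declare a=96 at depth 0
Step 10: declare d=(read b)=20 at depth 0
Step 11: enter scope (depth=1)
Step 12: declare a=(read d)=20 at depth 1
Step 13: declare c=(read f)=69 at depth 1
Step 14: declare e=(read b)=20 at depth 1
Visible at query point: a=20 b=20 c=69 d=20 e=20 f=69

Answer: 1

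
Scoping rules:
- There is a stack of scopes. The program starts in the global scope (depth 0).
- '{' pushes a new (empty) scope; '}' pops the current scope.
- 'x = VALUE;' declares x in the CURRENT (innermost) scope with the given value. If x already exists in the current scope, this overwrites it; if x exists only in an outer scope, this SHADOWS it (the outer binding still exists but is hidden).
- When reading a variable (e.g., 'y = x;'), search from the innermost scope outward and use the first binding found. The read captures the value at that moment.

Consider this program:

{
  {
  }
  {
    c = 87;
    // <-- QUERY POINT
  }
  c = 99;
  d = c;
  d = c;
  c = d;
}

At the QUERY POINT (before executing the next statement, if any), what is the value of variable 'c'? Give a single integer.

Step 1: enter scope (depth=1)
Step 2: enter scope (depth=2)
Step 3: exit scope (depth=1)
Step 4: enter scope (depth=2)
Step 5: declare c=87 at depth 2
Visible at query point: c=87

Answer: 87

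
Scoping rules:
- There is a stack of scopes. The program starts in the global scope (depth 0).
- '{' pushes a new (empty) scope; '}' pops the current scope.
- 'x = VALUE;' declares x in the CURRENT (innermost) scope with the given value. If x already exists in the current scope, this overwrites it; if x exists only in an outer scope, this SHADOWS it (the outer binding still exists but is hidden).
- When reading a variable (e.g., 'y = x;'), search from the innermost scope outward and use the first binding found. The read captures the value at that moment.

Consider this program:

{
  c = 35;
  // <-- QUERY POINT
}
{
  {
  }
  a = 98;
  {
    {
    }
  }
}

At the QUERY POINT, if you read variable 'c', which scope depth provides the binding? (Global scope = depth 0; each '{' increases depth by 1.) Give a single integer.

Answer: 1

Derivation:
Step 1: enter scope (depth=1)
Step 2: declare c=35 at depth 1
Visible at query point: c=35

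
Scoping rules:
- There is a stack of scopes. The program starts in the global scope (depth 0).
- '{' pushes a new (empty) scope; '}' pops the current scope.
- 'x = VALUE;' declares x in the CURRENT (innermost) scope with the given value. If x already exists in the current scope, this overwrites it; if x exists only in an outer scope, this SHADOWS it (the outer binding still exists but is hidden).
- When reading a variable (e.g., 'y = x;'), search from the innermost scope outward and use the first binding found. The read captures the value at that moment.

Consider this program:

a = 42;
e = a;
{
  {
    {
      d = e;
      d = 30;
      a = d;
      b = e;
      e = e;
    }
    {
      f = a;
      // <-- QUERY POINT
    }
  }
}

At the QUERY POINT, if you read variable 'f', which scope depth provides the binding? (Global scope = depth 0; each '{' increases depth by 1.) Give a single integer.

Step 1: declare a=42 at depth 0
Step 2: declare e=(read a)=42 at depth 0
Step 3: enter scope (depth=1)
Step 4: enter scope (depth=2)
Step 5: enter scope (depth=3)
Step 6: declare d=(read e)=42 at depth 3
Step 7: declare d=30 at depth 3
Step 8: declare a=(read d)=30 at depth 3
Step 9: declare b=(read e)=42 at depth 3
Step 10: declare e=(read e)=42 at depth 3
Step 11: exit scope (depth=2)
Step 12: enter scope (depth=3)
Step 13: declare f=(read a)=42 at depth 3
Visible at query point: a=42 e=42 f=42

Answer: 3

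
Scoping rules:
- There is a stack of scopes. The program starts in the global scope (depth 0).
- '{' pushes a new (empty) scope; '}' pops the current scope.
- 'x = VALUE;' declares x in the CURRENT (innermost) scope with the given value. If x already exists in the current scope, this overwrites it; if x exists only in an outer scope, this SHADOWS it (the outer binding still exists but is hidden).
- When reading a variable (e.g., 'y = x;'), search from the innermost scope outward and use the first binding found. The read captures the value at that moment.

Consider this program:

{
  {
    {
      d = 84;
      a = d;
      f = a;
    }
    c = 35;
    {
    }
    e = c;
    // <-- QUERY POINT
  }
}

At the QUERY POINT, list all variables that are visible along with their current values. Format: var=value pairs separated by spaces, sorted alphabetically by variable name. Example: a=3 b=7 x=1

Answer: c=35 e=35

Derivation:
Step 1: enter scope (depth=1)
Step 2: enter scope (depth=2)
Step 3: enter scope (depth=3)
Step 4: declare d=84 at depth 3
Step 5: declare a=(read d)=84 at depth 3
Step 6: declare f=(read a)=84 at depth 3
Step 7: exit scope (depth=2)
Step 8: declare c=35 at depth 2
Step 9: enter scope (depth=3)
Step 10: exit scope (depth=2)
Step 11: declare e=(read c)=35 at depth 2
Visible at query point: c=35 e=35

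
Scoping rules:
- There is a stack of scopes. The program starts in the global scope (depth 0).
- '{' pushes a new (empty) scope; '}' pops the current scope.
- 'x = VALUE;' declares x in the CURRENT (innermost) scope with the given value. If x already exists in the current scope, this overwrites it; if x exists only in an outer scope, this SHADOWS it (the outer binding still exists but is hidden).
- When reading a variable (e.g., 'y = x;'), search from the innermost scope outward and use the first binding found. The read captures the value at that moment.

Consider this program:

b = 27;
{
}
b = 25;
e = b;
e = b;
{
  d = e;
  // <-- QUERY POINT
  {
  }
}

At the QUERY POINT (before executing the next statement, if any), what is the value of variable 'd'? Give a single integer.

Step 1: declare b=27 at depth 0
Step 2: enter scope (depth=1)
Step 3: exit scope (depth=0)
Step 4: declare b=25 at depth 0
Step 5: declare e=(read b)=25 at depth 0
Step 6: declare e=(read b)=25 at depth 0
Step 7: enter scope (depth=1)
Step 8: declare d=(read e)=25 at depth 1
Visible at query point: b=25 d=25 e=25

Answer: 25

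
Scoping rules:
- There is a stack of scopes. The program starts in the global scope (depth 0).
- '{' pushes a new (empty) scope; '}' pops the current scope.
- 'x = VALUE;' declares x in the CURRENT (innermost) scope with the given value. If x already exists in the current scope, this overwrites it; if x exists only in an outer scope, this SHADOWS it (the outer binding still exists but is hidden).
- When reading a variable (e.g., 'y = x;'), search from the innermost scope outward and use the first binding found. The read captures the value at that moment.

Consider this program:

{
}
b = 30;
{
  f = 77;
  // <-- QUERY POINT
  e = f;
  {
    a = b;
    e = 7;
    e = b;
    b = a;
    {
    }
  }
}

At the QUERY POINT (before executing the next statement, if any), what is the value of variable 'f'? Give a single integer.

Answer: 77

Derivation:
Step 1: enter scope (depth=1)
Step 2: exit scope (depth=0)
Step 3: declare b=30 at depth 0
Step 4: enter scope (depth=1)
Step 5: declare f=77 at depth 1
Visible at query point: b=30 f=77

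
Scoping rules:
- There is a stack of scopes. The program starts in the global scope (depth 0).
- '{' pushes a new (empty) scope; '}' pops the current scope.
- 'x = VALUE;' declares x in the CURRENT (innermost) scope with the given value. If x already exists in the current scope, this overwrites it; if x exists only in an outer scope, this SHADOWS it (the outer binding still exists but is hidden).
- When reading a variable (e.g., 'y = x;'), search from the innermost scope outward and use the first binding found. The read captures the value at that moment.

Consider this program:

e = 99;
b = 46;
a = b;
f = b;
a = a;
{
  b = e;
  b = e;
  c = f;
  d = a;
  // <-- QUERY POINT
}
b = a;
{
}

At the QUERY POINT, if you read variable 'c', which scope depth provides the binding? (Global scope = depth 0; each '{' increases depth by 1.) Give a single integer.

Answer: 1

Derivation:
Step 1: declare e=99 at depth 0
Step 2: declare b=46 at depth 0
Step 3: declare a=(read b)=46 at depth 0
Step 4: declare f=(read b)=46 at depth 0
Step 5: declare a=(read a)=46 at depth 0
Step 6: enter scope (depth=1)
Step 7: declare b=(read e)=99 at depth 1
Step 8: declare b=(read e)=99 at depth 1
Step 9: declare c=(read f)=46 at depth 1
Step 10: declare d=(read a)=46 at depth 1
Visible at query point: a=46 b=99 c=46 d=46 e=99 f=46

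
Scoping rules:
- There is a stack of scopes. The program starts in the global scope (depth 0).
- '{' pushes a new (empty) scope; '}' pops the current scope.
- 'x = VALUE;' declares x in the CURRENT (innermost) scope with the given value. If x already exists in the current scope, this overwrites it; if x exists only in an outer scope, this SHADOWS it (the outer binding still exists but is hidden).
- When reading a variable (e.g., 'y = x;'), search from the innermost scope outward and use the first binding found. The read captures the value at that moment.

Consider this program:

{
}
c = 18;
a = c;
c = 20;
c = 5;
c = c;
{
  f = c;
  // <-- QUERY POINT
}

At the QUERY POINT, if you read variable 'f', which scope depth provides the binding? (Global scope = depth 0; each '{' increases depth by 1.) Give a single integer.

Step 1: enter scope (depth=1)
Step 2: exit scope (depth=0)
Step 3: declare c=18 at depth 0
Step 4: declare a=(read c)=18 at depth 0
Step 5: declare c=20 at depth 0
Step 6: declare c=5 at depth 0
Step 7: declare c=(read c)=5 at depth 0
Step 8: enter scope (depth=1)
Step 9: declare f=(read c)=5 at depth 1
Visible at query point: a=18 c=5 f=5

Answer: 1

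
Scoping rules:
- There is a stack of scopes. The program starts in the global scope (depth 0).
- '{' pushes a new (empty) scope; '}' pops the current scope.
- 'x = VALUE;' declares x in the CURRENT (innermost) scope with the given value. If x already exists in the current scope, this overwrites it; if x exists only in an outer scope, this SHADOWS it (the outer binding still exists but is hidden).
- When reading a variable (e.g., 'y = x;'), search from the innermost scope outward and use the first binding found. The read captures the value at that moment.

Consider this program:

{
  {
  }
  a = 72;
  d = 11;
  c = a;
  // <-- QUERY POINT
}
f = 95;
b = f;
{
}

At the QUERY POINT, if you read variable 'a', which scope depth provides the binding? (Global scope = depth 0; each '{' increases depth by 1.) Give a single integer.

Step 1: enter scope (depth=1)
Step 2: enter scope (depth=2)
Step 3: exit scope (depth=1)
Step 4: declare a=72 at depth 1
Step 5: declare d=11 at depth 1
Step 6: declare c=(read a)=72 at depth 1
Visible at query point: a=72 c=72 d=11

Answer: 1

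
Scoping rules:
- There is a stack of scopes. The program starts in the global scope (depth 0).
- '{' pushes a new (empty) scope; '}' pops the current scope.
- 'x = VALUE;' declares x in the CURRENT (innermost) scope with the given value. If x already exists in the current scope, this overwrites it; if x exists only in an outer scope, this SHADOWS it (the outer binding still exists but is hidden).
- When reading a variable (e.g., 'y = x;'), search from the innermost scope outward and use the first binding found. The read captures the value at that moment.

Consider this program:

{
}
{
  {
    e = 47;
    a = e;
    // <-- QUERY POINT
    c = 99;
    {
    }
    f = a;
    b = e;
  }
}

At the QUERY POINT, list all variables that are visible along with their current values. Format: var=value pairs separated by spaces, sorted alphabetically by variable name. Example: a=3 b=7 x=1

Answer: a=47 e=47

Derivation:
Step 1: enter scope (depth=1)
Step 2: exit scope (depth=0)
Step 3: enter scope (depth=1)
Step 4: enter scope (depth=2)
Step 5: declare e=47 at depth 2
Step 6: declare a=(read e)=47 at depth 2
Visible at query point: a=47 e=47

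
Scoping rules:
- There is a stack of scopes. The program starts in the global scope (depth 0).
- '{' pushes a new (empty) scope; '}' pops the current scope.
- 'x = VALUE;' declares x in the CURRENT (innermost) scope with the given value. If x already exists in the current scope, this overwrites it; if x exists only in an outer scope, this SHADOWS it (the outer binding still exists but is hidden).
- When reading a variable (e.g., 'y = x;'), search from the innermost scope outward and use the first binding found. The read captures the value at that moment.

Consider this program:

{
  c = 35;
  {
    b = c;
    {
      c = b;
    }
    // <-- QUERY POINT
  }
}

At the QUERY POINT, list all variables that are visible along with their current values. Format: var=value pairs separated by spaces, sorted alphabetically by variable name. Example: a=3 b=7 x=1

Answer: b=35 c=35

Derivation:
Step 1: enter scope (depth=1)
Step 2: declare c=35 at depth 1
Step 3: enter scope (depth=2)
Step 4: declare b=(read c)=35 at depth 2
Step 5: enter scope (depth=3)
Step 6: declare c=(read b)=35 at depth 3
Step 7: exit scope (depth=2)
Visible at query point: b=35 c=35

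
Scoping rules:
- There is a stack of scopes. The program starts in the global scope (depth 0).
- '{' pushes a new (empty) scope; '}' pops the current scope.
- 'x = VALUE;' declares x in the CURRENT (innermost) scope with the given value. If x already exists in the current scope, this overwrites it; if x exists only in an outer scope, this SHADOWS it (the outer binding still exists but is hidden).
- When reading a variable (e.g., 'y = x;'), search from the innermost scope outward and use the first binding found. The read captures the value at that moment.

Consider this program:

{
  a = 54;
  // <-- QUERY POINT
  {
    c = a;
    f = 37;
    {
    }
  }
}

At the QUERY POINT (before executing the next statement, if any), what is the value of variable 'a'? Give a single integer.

Step 1: enter scope (depth=1)
Step 2: declare a=54 at depth 1
Visible at query point: a=54

Answer: 54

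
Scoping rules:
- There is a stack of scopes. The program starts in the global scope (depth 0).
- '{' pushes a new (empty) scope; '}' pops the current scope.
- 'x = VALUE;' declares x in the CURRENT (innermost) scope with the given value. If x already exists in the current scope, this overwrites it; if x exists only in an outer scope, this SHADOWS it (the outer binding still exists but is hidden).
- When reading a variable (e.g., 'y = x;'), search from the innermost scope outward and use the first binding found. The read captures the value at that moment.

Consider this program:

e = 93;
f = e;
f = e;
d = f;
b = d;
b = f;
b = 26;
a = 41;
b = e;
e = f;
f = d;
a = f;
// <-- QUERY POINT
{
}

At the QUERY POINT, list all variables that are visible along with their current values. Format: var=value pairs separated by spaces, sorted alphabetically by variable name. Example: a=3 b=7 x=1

Step 1: declare e=93 at depth 0
Step 2: declare f=(read e)=93 at depth 0
Step 3: declare f=(read e)=93 at depth 0
Step 4: declare d=(read f)=93 at depth 0
Step 5: declare b=(read d)=93 at depth 0
Step 6: declare b=(read f)=93 at depth 0
Step 7: declare b=26 at depth 0
Step 8: declare a=41 at depth 0
Step 9: declare b=(read e)=93 at depth 0
Step 10: declare e=(read f)=93 at depth 0
Step 11: declare f=(read d)=93 at depth 0
Step 12: declare a=(read f)=93 at depth 0
Visible at query point: a=93 b=93 d=93 e=93 f=93

Answer: a=93 b=93 d=93 e=93 f=93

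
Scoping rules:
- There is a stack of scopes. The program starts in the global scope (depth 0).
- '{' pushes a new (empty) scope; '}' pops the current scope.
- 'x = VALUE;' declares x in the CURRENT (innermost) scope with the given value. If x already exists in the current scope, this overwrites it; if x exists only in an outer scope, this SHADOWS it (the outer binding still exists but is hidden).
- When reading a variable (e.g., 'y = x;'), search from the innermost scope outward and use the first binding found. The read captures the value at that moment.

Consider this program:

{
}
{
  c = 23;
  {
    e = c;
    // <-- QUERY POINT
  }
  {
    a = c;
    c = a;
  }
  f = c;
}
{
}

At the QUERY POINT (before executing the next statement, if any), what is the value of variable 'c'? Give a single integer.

Answer: 23

Derivation:
Step 1: enter scope (depth=1)
Step 2: exit scope (depth=0)
Step 3: enter scope (depth=1)
Step 4: declare c=23 at depth 1
Step 5: enter scope (depth=2)
Step 6: declare e=(read c)=23 at depth 2
Visible at query point: c=23 e=23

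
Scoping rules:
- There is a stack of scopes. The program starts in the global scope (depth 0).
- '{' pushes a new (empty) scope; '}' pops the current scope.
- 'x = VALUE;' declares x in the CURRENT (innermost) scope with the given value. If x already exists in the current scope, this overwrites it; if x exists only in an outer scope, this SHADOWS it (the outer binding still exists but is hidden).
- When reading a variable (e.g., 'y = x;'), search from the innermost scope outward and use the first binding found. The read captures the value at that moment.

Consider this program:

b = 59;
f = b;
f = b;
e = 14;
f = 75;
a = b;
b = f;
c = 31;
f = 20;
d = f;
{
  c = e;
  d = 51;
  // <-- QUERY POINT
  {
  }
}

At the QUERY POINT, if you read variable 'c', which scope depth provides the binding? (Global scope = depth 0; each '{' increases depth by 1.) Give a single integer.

Answer: 1

Derivation:
Step 1: declare b=59 at depth 0
Step 2: declare f=(read b)=59 at depth 0
Step 3: declare f=(read b)=59 at depth 0
Step 4: declare e=14 at depth 0
Step 5: declare f=75 at depth 0
Step 6: declare a=(read b)=59 at depth 0
Step 7: declare b=(read f)=75 at depth 0
Step 8: declare c=31 at depth 0
Step 9: declare f=20 at depth 0
Step 10: declare d=(read f)=20 at depth 0
Step 11: enter scope (depth=1)
Step 12: declare c=(read e)=14 at depth 1
Step 13: declare d=51 at depth 1
Visible at query point: a=59 b=75 c=14 d=51 e=14 f=20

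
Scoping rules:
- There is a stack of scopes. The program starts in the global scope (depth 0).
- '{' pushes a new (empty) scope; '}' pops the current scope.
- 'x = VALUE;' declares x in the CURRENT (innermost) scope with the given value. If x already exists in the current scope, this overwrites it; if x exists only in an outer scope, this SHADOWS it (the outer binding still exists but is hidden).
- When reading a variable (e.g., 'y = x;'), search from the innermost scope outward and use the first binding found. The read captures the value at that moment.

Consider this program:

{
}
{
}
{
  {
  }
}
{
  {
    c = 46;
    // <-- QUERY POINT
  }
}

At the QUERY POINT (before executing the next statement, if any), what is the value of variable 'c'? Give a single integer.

Step 1: enter scope (depth=1)
Step 2: exit scope (depth=0)
Step 3: enter scope (depth=1)
Step 4: exit scope (depth=0)
Step 5: enter scope (depth=1)
Step 6: enter scope (depth=2)
Step 7: exit scope (depth=1)
Step 8: exit scope (depth=0)
Step 9: enter scope (depth=1)
Step 10: enter scope (depth=2)
Step 11: declare c=46 at depth 2
Visible at query point: c=46

Answer: 46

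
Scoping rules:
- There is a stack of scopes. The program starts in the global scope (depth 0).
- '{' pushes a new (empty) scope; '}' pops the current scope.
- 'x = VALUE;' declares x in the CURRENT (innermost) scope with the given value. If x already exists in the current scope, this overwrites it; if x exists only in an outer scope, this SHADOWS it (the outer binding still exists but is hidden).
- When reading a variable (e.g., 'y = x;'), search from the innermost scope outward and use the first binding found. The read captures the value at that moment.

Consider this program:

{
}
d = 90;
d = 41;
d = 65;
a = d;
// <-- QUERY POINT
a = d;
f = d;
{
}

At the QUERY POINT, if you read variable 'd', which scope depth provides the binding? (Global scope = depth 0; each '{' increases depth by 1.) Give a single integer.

Step 1: enter scope (depth=1)
Step 2: exit scope (depth=0)
Step 3: declare d=90 at depth 0
Step 4: declare d=41 at depth 0
Step 5: declare d=65 at depth 0
Step 6: declare a=(read d)=65 at depth 0
Visible at query point: a=65 d=65

Answer: 0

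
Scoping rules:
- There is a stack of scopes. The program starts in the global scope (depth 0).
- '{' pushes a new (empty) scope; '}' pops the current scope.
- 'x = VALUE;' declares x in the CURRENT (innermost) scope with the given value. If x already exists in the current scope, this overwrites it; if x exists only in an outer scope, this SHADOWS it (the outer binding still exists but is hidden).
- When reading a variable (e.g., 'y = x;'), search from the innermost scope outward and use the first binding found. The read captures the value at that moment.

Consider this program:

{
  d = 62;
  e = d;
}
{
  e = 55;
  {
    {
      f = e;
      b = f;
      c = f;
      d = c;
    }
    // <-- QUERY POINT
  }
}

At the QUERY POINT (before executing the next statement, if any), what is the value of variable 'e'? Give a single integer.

Step 1: enter scope (depth=1)
Step 2: declare d=62 at depth 1
Step 3: declare e=(read d)=62 at depth 1
Step 4: exit scope (depth=0)
Step 5: enter scope (depth=1)
Step 6: declare e=55 at depth 1
Step 7: enter scope (depth=2)
Step 8: enter scope (depth=3)
Step 9: declare f=(read e)=55 at depth 3
Step 10: declare b=(read f)=55 at depth 3
Step 11: declare c=(read f)=55 at depth 3
Step 12: declare d=(read c)=55 at depth 3
Step 13: exit scope (depth=2)
Visible at query point: e=55

Answer: 55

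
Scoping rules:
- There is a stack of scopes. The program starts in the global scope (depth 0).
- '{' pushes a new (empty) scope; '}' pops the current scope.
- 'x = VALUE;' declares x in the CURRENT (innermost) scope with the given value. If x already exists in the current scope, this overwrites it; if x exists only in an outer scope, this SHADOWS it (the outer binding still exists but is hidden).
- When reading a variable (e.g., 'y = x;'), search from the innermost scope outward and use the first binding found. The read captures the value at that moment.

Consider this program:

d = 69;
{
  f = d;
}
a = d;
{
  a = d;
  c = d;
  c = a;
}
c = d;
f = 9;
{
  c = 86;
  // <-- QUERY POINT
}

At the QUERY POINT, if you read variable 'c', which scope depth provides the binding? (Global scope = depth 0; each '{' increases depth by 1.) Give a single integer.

Answer: 1

Derivation:
Step 1: declare d=69 at depth 0
Step 2: enter scope (depth=1)
Step 3: declare f=(read d)=69 at depth 1
Step 4: exit scope (depth=0)
Step 5: declare a=(read d)=69 at depth 0
Step 6: enter scope (depth=1)
Step 7: declare a=(read d)=69 at depth 1
Step 8: declare c=(read d)=69 at depth 1
Step 9: declare c=(read a)=69 at depth 1
Step 10: exit scope (depth=0)
Step 11: declare c=(read d)=69 at depth 0
Step 12: declare f=9 at depth 0
Step 13: enter scope (depth=1)
Step 14: declare c=86 at depth 1
Visible at query point: a=69 c=86 d=69 f=9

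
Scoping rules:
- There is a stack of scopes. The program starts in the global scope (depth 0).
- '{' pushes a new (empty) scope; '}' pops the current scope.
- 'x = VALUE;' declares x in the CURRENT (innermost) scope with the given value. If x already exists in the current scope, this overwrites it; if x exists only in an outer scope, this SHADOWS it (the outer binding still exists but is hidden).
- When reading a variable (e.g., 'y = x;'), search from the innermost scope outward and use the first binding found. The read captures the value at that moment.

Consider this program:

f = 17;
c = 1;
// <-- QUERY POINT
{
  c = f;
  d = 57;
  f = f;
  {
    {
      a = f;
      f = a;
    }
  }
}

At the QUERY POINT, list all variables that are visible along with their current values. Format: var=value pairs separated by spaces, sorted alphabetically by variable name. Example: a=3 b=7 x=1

Answer: c=1 f=17

Derivation:
Step 1: declare f=17 at depth 0
Step 2: declare c=1 at depth 0
Visible at query point: c=1 f=17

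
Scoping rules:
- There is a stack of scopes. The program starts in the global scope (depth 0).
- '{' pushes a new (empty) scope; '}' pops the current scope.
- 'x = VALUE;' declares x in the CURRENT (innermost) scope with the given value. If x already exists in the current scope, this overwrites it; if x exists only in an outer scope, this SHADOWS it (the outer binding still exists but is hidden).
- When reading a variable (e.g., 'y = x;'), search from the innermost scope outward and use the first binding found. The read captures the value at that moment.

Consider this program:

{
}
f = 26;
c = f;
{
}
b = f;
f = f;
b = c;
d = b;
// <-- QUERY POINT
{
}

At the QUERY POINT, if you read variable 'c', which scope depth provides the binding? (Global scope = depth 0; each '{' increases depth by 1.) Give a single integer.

Step 1: enter scope (depth=1)
Step 2: exit scope (depth=0)
Step 3: declare f=26 at depth 0
Step 4: declare c=(read f)=26 at depth 0
Step 5: enter scope (depth=1)
Step 6: exit scope (depth=0)
Step 7: declare b=(read f)=26 at depth 0
Step 8: declare f=(read f)=26 at depth 0
Step 9: declare b=(read c)=26 at depth 0
Step 10: declare d=(read b)=26 at depth 0
Visible at query point: b=26 c=26 d=26 f=26

Answer: 0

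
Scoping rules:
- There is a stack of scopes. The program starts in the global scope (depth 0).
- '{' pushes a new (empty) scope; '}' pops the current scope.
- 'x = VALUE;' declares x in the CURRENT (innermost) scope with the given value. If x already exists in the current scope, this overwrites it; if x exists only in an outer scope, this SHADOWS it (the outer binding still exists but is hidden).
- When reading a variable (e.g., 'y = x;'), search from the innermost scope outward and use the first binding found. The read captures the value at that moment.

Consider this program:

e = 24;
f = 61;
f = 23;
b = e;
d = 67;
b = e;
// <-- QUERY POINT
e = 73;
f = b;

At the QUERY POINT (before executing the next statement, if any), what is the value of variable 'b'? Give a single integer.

Step 1: declare e=24 at depth 0
Step 2: declare f=61 at depth 0
Step 3: declare f=23 at depth 0
Step 4: declare b=(read e)=24 at depth 0
Step 5: declare d=67 at depth 0
Step 6: declare b=(read e)=24 at depth 0
Visible at query point: b=24 d=67 e=24 f=23

Answer: 24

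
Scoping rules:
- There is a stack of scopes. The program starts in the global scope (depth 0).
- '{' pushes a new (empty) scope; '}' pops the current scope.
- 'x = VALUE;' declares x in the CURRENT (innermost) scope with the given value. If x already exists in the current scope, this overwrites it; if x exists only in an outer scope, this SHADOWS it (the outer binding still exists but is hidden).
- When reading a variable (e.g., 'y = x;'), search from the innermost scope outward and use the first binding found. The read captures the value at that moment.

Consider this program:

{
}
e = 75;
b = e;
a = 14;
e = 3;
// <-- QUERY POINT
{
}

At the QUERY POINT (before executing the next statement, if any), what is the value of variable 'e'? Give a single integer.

Answer: 3

Derivation:
Step 1: enter scope (depth=1)
Step 2: exit scope (depth=0)
Step 3: declare e=75 at depth 0
Step 4: declare b=(read e)=75 at depth 0
Step 5: declare a=14 at depth 0
Step 6: declare e=3 at depth 0
Visible at query point: a=14 b=75 e=3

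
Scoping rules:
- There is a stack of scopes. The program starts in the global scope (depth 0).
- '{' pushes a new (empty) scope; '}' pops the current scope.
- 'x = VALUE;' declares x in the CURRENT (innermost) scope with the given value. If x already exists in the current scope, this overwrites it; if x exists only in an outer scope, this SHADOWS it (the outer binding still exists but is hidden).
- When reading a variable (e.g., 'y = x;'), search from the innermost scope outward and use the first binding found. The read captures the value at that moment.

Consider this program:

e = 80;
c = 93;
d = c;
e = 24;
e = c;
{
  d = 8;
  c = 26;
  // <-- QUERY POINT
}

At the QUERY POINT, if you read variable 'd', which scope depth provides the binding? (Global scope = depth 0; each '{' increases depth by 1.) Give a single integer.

Step 1: declare e=80 at depth 0
Step 2: declare c=93 at depth 0
Step 3: declare d=(read c)=93 at depth 0
Step 4: declare e=24 at depth 0
Step 5: declare e=(read c)=93 at depth 0
Step 6: enter scope (depth=1)
Step 7: declare d=8 at depth 1
Step 8: declare c=26 at depth 1
Visible at query point: c=26 d=8 e=93

Answer: 1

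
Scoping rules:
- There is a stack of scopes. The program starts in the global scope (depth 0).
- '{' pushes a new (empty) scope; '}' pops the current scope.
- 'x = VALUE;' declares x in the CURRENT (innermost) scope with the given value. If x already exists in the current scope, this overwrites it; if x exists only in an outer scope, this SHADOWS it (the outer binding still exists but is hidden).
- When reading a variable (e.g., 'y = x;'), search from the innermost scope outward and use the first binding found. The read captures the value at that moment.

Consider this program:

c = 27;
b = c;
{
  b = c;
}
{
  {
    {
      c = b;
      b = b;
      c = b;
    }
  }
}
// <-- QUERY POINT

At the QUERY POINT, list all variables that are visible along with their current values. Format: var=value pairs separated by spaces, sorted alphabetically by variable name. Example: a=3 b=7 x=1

Answer: b=27 c=27

Derivation:
Step 1: declare c=27 at depth 0
Step 2: declare b=(read c)=27 at depth 0
Step 3: enter scope (depth=1)
Step 4: declare b=(read c)=27 at depth 1
Step 5: exit scope (depth=0)
Step 6: enter scope (depth=1)
Step 7: enter scope (depth=2)
Step 8: enter scope (depth=3)
Step 9: declare c=(read b)=27 at depth 3
Step 10: declare b=(read b)=27 at depth 3
Step 11: declare c=(read b)=27 at depth 3
Step 12: exit scope (depth=2)
Step 13: exit scope (depth=1)
Step 14: exit scope (depth=0)
Visible at query point: b=27 c=27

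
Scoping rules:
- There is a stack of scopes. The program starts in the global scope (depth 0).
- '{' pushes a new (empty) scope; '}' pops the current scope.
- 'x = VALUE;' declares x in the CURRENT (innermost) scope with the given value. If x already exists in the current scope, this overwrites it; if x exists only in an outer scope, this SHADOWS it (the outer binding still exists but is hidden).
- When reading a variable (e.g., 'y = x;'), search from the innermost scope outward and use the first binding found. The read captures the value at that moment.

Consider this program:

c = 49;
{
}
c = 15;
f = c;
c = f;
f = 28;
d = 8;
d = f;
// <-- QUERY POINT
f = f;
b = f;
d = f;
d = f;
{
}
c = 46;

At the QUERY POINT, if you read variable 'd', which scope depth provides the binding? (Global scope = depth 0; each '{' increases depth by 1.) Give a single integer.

Step 1: declare c=49 at depth 0
Step 2: enter scope (depth=1)
Step 3: exit scope (depth=0)
Step 4: declare c=15 at depth 0
Step 5: declare f=(read c)=15 at depth 0
Step 6: declare c=(read f)=15 at depth 0
Step 7: declare f=28 at depth 0
Step 8: declare d=8 at depth 0
Step 9: declare d=(read f)=28 at depth 0
Visible at query point: c=15 d=28 f=28

Answer: 0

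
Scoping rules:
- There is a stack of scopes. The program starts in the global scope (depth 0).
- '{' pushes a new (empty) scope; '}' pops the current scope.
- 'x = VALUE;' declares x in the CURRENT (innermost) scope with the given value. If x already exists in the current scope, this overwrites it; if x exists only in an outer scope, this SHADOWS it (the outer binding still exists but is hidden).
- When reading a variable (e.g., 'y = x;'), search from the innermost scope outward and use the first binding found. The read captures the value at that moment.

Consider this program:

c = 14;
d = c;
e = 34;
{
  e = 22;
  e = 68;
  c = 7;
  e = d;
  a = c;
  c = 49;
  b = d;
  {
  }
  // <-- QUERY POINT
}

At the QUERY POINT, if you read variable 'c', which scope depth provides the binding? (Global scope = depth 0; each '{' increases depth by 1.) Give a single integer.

Step 1: declare c=14 at depth 0
Step 2: declare d=(read c)=14 at depth 0
Step 3: declare e=34 at depth 0
Step 4: enter scope (depth=1)
Step 5: declare e=22 at depth 1
Step 6: declare e=68 at depth 1
Step 7: declare c=7 at depth 1
Step 8: declare e=(read d)=14 at depth 1
Step 9: declare a=(read c)=7 at depth 1
Step 10: declare c=49 at depth 1
Step 11: declare b=(read d)=14 at depth 1
Step 12: enter scope (depth=2)
Step 13: exit scope (depth=1)
Visible at query point: a=7 b=14 c=49 d=14 e=14

Answer: 1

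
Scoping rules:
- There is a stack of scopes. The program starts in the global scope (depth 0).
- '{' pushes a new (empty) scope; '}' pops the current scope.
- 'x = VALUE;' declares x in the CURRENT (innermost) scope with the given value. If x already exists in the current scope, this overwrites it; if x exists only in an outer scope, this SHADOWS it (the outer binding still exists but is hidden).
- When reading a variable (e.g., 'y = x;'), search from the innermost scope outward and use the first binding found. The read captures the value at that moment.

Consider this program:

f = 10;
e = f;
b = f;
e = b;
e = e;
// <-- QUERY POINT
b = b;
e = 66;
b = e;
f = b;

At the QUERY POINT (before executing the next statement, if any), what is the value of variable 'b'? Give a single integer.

Step 1: declare f=10 at depth 0
Step 2: declare e=(read f)=10 at depth 0
Step 3: declare b=(read f)=10 at depth 0
Step 4: declare e=(read b)=10 at depth 0
Step 5: declare e=(read e)=10 at depth 0
Visible at query point: b=10 e=10 f=10

Answer: 10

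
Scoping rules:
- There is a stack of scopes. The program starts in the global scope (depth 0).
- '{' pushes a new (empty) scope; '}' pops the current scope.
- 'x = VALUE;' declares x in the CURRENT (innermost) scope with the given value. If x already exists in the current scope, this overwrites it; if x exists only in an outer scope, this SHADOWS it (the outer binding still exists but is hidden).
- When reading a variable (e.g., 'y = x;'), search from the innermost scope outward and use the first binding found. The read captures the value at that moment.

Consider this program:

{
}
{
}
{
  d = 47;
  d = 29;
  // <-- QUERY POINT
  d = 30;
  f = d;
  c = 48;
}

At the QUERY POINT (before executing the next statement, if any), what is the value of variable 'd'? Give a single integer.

Answer: 29

Derivation:
Step 1: enter scope (depth=1)
Step 2: exit scope (depth=0)
Step 3: enter scope (depth=1)
Step 4: exit scope (depth=0)
Step 5: enter scope (depth=1)
Step 6: declare d=47 at depth 1
Step 7: declare d=29 at depth 1
Visible at query point: d=29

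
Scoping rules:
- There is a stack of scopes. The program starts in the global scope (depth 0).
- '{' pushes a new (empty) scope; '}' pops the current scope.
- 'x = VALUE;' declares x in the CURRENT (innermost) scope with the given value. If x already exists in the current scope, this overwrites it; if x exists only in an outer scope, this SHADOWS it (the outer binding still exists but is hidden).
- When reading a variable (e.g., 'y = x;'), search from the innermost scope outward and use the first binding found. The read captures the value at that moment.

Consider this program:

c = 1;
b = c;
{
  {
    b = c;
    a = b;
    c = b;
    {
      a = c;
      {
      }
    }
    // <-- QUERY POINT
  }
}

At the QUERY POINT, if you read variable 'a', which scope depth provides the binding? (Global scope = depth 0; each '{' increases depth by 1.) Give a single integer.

Step 1: declare c=1 at depth 0
Step 2: declare b=(read c)=1 at depth 0
Step 3: enter scope (depth=1)
Step 4: enter scope (depth=2)
Step 5: declare b=(read c)=1 at depth 2
Step 6: declare a=(read b)=1 at depth 2
Step 7: declare c=(read b)=1 at depth 2
Step 8: enter scope (depth=3)
Step 9: declare a=(read c)=1 at depth 3
Step 10: enter scope (depth=4)
Step 11: exit scope (depth=3)
Step 12: exit scope (depth=2)
Visible at query point: a=1 b=1 c=1

Answer: 2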